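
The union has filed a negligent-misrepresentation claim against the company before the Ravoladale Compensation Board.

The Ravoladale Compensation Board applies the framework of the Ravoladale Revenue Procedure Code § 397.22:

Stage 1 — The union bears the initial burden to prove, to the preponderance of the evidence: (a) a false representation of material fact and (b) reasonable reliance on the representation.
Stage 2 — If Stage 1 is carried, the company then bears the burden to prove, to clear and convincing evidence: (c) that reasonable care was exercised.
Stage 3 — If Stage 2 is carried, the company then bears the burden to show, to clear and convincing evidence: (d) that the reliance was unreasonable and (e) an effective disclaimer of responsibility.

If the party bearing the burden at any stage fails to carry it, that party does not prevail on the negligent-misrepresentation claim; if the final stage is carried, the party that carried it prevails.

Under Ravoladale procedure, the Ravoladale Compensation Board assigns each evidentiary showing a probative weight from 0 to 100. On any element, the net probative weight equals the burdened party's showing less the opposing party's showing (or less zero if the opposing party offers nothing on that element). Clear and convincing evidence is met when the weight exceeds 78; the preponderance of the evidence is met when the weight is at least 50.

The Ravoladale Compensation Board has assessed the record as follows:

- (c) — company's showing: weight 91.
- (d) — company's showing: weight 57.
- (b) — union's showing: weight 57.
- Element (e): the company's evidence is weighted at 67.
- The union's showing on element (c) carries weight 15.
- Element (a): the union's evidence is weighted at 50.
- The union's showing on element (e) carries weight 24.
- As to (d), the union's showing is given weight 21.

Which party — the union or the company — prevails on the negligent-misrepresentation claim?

Stage 1 — burden on union; standard: the preponderance of the evidence (weight is at least 50).
    (a): 50 ≥ 50 [met]
    (b): 57 ≥ 50 [met]
  Stage 1 carried; the burden shifts to the company.
Stage 2 — burden on company; standard: clear and convincing evidence (weight exceeds 78).
    (c): 91 − 15 = 76 ≤ 78 [not met]
  Stage 2 not carried; the company fails its burden.
The analysis ends at Stage 2; the union prevails.

union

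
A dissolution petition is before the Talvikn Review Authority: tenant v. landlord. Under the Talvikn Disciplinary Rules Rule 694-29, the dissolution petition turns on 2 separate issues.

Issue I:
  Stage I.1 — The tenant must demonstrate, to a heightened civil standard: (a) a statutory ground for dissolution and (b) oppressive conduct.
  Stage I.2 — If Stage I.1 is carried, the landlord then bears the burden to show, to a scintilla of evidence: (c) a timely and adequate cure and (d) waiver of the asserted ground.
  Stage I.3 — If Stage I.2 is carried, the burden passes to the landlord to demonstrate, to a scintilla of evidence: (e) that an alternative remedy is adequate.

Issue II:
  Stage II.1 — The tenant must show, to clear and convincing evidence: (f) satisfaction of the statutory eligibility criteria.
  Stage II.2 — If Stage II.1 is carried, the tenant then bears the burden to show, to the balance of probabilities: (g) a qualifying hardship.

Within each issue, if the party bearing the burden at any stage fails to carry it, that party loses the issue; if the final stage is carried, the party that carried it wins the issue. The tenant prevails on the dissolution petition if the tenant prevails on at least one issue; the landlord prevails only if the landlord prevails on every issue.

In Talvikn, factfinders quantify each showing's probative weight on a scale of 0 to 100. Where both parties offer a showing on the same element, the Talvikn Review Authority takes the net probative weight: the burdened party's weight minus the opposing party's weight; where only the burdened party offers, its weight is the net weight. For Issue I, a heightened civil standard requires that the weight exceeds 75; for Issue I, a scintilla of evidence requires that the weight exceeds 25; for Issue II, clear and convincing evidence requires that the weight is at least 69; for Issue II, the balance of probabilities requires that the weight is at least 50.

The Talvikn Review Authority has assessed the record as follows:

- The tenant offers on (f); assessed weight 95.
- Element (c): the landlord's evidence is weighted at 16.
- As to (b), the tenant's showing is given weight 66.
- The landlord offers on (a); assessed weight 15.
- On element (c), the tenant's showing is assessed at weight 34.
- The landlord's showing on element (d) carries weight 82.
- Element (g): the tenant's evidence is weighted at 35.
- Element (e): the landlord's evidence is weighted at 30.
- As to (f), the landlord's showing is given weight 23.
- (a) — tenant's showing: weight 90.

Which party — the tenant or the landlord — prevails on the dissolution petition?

— Issue I —
At Stage I.1 the tenant must meet a heightened civil standard (weight exceeds 75): on (a) the weight is 90 less the opposing 15 gives net 75, ≤ 75, so (a) does not meet the standard; on (b) the weight is 66, ≤ 75, so (b) does not meet the standard.
  The tenant does not carry Stage I.1.
The landlord prevails on this issue.
— Issue II —
Stage II.1 (tenant, clear and convincing evidence, weight is at least 69): (f) net 95−23=72 ≥ 69 — meets.
  Stage II.1 is satisfied; the tenant continues to bear the burden.
Stage II.2 (tenant, the balance of probabilities, weight is at least 50): (g) 35 < 50 — fails.
  The tenant does not carry Stage II.2.
The landlord prevails on this issue.
Per-issue: Issue I → landlord; Issue II → landlord. The tenant must prevail on at least one issue; overall, the landlord prevails.

landlord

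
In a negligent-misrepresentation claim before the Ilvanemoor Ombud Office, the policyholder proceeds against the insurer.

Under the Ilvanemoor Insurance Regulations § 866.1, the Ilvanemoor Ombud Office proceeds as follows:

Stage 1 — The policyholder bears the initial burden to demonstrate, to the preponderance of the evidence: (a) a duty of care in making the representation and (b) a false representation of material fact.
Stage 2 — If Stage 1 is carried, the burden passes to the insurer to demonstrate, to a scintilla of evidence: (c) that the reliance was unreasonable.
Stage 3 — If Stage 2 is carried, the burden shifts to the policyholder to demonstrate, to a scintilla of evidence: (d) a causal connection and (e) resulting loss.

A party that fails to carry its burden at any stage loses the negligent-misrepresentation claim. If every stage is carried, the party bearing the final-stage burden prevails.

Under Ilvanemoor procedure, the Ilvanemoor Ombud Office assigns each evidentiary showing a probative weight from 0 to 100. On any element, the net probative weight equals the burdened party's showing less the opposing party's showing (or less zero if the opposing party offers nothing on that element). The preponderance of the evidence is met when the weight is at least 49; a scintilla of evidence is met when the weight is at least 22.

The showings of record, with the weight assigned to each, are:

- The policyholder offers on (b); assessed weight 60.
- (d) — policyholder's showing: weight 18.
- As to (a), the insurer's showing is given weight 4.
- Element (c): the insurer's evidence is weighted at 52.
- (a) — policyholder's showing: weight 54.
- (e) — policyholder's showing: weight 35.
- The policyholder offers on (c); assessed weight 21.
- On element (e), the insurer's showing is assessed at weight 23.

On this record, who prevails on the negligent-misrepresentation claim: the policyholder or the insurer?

At Stage 1 the policyholder must meet the preponderance of the evidence (weight is at least 49): on (a) the weight is 54 less the opposing 4 gives net 50, which does reach 49, so (a) meets the standard; on (b) the weight is 60, which does reach 49, so (b) meets the standard.
  Stage 1 is satisfied; the onus moves to the insurer.
At Stage 2 the insurer must meet a scintilla of evidence (weight is at least 22): on (c) the weight is 52 less the opposing 21 gives net 31, which does reach 22, so (c) meets the standard.
  The insurer carries Stage 2; the policyholder now bears the burden.
At Stage 3 the policyholder must meet a scintilla of evidence (weight is at least 22): on (d) the weight is 18, which does not reach 22, so (d) does not meet the standard; on (e) the weight is 35 less the opposing 23 gives net 12, which does not reach 22, so (e) does not meet the standard.
  Not every element is met, so the policyholder fails to carry Stage 3.
The insurer prevails.

insurer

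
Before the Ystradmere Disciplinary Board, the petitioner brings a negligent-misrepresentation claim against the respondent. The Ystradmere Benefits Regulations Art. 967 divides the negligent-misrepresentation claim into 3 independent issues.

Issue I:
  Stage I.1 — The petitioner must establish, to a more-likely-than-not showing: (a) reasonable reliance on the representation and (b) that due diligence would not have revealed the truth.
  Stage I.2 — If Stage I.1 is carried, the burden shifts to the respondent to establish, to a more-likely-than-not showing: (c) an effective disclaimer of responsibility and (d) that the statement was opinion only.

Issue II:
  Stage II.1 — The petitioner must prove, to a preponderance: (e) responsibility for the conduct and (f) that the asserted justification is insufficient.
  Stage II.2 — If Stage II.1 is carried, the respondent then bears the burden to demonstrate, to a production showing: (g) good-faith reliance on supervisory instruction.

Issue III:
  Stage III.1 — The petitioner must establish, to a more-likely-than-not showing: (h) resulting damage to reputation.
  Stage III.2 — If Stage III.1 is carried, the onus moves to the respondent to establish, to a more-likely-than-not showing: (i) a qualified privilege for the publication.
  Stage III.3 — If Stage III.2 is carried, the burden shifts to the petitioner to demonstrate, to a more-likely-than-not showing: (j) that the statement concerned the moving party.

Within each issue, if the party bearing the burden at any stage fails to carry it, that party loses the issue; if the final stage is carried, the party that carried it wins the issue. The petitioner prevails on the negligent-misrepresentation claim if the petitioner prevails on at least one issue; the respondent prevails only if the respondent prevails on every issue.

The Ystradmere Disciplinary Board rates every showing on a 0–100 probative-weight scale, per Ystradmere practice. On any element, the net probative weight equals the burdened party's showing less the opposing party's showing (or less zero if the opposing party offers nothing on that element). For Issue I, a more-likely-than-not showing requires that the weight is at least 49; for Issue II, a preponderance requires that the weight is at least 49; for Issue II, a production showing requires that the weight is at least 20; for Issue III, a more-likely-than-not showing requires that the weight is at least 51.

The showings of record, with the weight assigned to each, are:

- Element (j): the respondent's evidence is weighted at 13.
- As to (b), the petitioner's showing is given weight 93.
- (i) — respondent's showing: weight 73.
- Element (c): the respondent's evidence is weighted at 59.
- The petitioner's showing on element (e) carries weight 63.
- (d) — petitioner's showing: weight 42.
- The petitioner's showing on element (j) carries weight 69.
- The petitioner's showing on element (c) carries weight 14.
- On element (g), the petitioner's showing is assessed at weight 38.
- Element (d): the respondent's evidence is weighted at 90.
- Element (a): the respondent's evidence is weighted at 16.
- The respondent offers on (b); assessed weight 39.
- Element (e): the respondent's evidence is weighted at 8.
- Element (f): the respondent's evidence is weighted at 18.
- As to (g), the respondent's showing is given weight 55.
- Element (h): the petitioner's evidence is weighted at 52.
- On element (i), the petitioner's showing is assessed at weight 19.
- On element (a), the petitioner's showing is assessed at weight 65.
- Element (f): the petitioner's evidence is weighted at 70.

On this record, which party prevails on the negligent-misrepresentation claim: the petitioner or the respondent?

petitioner

— Issue I —
Stage I.1 — burden on petitioner; standard: a more-likely-than-not showing (weight is at least 49).
    (a): 65 − 16 = 49 ≥ 49 [met]
    (b): 93 − 39 = 54 ≥ 49 [met]
  All elements met. The burden passes to the respondent.
Stage I.2 — burden on respondent; standard: a more-likely-than-not showing (weight is at least 49).
    (c): 59 − 14 = 45 < 49 [not met]
    (d): 90 − 42 = 48 < 49 [not met]
  Stage I.2 not carried; the respondent fails its burden.
So the petitioner prevails on this issue.
— Issue II —
Stage II.1 — burden on petitioner; standard: a preponderance (weight is at least 49).
    (e): 63 − 8 = 55 ≥ 49 [met]
    (f): 70 − 18 = 52 ≥ 49 [met]
  The petitioner carries Stage II.1; the respondent now bears the burden.
Stage II.2 — burden on respondent; standard: a production showing (weight is at least 20).
    (g): 55 − 38 = 17 < 20 [not met]
  Not every element is met, so the respondent fails to carry Stage II.2.
So the petitioner prevails on this issue.
— Issue III —
Stage III.1 (petitioner, a more-likely-than-not showing, weight is at least 51): (h) 52 ≥ 51 — meets.
  Stage III.1 is satisfied; the onus moves to the respondent.
Stage III.2 (respondent, a more-likely-than-not showing, weight is at least 51): (i) net 73−19=54 ≥ 51 — meets.
  The respondent carries Stage III.2; the petitioner now bears the burden.
Stage III.3 (petitioner, a more-likely-than-not showing, weight is at least 51): (j) net 69−13=56 ≥ 51 — meets.
  All elements met at the final stage.
With every stage satisfied, the petitioner prevails on this issue.
Per-issue: Issue I → petitioner; Issue II → petitioner; Issue III → petitioner. The petitioner must prevail on at least one issue; overall, the petitioner prevails.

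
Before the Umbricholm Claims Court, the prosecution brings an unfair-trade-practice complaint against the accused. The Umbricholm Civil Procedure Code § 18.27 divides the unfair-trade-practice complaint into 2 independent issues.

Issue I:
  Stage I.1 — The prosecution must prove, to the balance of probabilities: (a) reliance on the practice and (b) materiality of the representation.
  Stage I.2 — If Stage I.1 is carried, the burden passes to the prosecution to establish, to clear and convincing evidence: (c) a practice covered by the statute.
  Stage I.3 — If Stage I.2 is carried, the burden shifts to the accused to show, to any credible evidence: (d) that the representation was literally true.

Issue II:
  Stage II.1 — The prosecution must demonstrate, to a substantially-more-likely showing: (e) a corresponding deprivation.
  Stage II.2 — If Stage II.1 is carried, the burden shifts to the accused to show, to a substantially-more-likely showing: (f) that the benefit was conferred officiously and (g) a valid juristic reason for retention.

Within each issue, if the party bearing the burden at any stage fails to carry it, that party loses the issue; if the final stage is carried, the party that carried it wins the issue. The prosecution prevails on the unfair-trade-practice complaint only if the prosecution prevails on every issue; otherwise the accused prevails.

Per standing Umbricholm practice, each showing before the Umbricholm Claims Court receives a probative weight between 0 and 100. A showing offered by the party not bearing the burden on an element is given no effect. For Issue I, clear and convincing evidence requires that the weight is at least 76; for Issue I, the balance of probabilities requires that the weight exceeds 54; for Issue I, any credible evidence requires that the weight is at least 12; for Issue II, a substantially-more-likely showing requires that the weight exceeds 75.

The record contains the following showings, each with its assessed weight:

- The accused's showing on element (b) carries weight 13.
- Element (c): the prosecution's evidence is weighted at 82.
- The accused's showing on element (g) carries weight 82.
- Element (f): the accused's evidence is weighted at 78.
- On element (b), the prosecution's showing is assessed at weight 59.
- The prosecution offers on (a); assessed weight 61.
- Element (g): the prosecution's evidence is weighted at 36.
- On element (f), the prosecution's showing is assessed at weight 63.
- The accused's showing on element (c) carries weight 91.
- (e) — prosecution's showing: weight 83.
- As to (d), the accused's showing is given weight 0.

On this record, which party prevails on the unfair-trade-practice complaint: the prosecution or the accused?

accused

— Issue I —
Stage I.1 — burden on prosecution; standard: the balance of probabilities (weight exceeds 54).
    (a): 61 > 54 [met]
    (b): 59 (accused's 13 disregarded) > 54 [met]
  Stage I.1 is satisfied; the prosecution continues to bear the burden.
Stage I.2 — burden on prosecution; standard: clear and convincing evidence (weight is at least 76).
    (c): 82 (accused's 91 disregarded) ≥ 76 [met]
  Stage I.2 carried; the burden shifts to the accused.
Stage I.3 — burden on accused; standard: any credible evidence (weight is at least 12).
    (d): 0 < 12 [not met]
  The accused does not carry Stage I.3.
The prosecution prevails on this issue.
— Issue II —
Stage II.1 — burden on prosecution; standard: a substantially-more-likely showing (weight exceeds 75).
    (e): 83 > 75 [met]
  Stage II.1 is satisfied; the onus moves to the accused.
Stage II.2 — burden on accused; standard: a substantially-more-likely showing (weight exceeds 75).
    (f): 78 (prosecution's 63 disregarded) > 75 [met]
    (g): 82 (prosecution's 36 disregarded) > 75 [met]
  All elements met at the final stage.
Every stage carried; the accused prevails on this issue.
Per-issue: Issue I → prosecution; Issue II → accused. The prosecution must prevail on every issue; overall, the accused prevails.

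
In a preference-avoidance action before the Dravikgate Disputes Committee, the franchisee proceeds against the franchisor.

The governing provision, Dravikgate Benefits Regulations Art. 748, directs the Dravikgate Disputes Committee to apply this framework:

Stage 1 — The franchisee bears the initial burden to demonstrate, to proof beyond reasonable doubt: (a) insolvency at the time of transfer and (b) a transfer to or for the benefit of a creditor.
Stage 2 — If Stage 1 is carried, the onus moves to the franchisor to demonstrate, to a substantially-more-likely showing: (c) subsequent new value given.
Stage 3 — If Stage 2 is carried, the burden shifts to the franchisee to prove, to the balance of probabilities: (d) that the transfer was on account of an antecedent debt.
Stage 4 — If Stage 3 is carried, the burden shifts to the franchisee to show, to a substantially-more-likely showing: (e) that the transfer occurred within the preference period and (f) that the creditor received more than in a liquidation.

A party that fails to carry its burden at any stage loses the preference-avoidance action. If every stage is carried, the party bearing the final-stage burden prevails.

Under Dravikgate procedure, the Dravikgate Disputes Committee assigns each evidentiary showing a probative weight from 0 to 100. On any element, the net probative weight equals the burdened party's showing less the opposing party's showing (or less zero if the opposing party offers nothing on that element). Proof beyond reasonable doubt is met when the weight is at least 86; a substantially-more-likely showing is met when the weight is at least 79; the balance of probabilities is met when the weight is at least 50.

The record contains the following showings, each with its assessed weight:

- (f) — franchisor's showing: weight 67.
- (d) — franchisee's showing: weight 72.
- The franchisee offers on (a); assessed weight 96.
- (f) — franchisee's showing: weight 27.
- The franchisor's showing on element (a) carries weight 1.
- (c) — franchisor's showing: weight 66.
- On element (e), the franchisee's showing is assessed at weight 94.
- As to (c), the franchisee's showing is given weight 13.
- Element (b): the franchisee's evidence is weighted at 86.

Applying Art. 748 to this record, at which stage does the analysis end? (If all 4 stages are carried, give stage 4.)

Stage 1 — burden on franchisee; standard: proof beyond reasonable doubt (weight is at least 86).
    (a): 96 − 1 = 95 ≥ 86 [met]
    (b): 86 ≥ 86 [met]
  Stage 1 carried; the burden shifts to the franchisor.
Stage 2 — burden on franchisor; standard: a substantially-more-likely showing (weight is at least 79).
    (c): 66 − 13 = 53 < 79 [not met]
  Not every element is met, so the franchisor fails to carry Stage 2.
The franchisee prevails.

stage 2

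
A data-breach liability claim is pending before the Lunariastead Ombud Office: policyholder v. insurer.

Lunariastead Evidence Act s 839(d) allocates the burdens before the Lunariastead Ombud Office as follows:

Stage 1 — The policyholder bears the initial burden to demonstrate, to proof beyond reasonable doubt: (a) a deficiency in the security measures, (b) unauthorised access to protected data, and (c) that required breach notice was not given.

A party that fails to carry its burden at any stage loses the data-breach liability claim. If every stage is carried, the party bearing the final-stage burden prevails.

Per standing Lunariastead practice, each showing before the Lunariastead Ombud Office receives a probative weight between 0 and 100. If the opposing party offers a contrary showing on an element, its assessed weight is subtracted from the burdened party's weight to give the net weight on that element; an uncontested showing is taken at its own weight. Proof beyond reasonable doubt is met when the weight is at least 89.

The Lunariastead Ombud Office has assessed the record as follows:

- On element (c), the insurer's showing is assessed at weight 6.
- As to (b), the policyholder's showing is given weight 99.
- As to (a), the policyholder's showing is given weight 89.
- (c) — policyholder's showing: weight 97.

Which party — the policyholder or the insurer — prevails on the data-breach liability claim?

policyholder

Stage 1 (policyholder, proof beyond reasonable doubt, weight is at least 89): (a) 89 ≥ 89 — meets; (b) 99 ≥ 89 — meets; (c) net 97−6=91 ≥ 89 — meets.
  All elements met at the final stage.
All stages carried — the policyholder prevails.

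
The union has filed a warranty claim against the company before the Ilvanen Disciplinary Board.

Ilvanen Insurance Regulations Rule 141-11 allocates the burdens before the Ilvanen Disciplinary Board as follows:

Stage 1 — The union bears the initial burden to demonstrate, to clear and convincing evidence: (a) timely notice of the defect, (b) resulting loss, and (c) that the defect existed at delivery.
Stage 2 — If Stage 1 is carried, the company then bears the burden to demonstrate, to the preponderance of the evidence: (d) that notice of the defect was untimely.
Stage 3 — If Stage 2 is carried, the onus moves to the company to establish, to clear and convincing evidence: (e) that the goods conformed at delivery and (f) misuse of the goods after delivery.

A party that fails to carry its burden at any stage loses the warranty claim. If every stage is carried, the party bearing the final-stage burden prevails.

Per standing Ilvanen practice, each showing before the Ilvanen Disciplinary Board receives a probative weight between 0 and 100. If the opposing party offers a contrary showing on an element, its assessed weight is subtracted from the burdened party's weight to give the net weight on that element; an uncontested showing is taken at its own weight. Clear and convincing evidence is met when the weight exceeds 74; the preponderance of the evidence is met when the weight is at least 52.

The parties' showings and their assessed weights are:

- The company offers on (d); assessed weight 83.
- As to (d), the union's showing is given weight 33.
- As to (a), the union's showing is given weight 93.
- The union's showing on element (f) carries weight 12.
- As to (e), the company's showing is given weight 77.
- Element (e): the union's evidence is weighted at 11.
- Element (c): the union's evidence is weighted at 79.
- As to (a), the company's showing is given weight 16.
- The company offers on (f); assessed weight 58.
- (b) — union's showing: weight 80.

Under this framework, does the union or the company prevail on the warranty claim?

Stage 1 — burden on union; standard: clear and convincing evidence (weight exceeds 74).
    (a): 93 − 16 = 77 > 74 [met]
    (b): 80 > 74 [met]
    (c): 79 > 74 [met]
  The union carries Stage 1; the company now bears the burden.
Stage 2 — burden on company; standard: the preponderance of the evidence (weight is at least 52).
    (d): 83 − 33 = 50 < 52 [not met]
  Not every element is met, so the company fails to carry Stage 2.
So the union prevails.

union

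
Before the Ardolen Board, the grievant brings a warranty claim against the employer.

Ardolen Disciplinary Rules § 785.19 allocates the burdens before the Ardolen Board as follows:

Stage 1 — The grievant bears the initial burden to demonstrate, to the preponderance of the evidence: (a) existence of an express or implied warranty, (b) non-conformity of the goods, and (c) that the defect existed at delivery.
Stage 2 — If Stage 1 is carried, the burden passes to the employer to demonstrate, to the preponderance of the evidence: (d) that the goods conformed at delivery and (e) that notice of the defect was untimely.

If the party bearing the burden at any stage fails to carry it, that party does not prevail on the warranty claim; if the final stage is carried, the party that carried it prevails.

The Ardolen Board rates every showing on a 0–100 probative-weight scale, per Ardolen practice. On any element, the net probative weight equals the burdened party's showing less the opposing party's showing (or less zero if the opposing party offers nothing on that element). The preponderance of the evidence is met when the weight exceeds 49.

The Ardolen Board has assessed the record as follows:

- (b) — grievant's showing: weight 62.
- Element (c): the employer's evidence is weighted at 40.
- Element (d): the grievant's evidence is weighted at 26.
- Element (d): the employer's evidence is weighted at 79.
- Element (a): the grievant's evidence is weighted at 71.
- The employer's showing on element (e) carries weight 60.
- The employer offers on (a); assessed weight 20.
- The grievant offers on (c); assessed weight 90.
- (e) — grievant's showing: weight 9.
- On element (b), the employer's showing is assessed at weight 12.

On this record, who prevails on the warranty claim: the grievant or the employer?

employer

At Stage 1 the grievant must meet the preponderance of the evidence (weight exceeds 49): on (a) the weight is 71 less the opposing 20 gives net 51, which does exceed 49, so (a) meets the standard; on (b) the weight is 62 less the opposing 12 gives net 50, which does exceed 49, so (b) meets the standard; on (c) the weight is 90 less the opposing 40 gives net 50, > 49, so (c) meets the standard.
  Stage 1 carried; the burden shifts to the employer.
At Stage 2 the employer must meet the preponderance of the evidence (weight exceeds 49): on (d) the weight is 79 less the opposing 26 gives net 53, > 49, so (d) meets the standard; on (e) the weight is 60 less the opposing 9 gives net 51, > 49, so (e) meets the standard.
  Stage 2 carried; the final stage is satisfied.
All stages carried — the employer prevails.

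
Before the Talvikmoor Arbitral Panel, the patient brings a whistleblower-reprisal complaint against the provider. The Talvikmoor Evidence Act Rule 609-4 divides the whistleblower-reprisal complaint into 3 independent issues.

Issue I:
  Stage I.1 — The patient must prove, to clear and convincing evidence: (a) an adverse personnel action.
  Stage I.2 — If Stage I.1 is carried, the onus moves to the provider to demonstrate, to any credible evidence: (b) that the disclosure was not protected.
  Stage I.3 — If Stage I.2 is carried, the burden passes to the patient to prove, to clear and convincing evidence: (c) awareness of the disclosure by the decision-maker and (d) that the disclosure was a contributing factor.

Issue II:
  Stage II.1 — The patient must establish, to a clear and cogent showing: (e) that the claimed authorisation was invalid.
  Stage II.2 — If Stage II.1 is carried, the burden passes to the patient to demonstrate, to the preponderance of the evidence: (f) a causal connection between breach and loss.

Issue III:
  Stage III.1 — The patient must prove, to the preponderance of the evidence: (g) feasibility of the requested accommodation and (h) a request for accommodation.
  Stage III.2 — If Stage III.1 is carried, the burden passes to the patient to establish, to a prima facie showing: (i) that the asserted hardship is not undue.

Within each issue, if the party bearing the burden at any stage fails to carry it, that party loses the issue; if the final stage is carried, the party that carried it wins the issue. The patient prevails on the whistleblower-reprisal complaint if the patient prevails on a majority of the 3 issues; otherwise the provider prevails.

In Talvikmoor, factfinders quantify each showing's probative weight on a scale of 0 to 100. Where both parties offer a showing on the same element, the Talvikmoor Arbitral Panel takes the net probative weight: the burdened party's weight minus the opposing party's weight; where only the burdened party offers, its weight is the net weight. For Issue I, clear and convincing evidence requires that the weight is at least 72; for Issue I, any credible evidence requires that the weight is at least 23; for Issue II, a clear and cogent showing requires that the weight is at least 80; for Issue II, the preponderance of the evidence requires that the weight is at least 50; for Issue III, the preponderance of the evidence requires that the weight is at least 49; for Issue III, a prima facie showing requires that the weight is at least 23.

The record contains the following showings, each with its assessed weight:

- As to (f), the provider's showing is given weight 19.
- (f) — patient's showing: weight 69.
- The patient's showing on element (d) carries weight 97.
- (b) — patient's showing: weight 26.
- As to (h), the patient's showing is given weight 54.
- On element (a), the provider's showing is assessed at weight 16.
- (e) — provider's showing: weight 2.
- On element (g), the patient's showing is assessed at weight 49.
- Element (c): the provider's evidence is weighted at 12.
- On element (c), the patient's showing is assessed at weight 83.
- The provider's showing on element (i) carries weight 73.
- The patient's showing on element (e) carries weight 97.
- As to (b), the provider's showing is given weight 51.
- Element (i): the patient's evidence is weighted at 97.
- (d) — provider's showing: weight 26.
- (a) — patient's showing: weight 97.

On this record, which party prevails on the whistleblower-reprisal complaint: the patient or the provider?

patient

— Issue I —
Stage I.1 (patient, clear and convincing evidence, weight is at least 72): (a) net 97−16=81 ≥ 72 — meets.
  Stage I.1 is satisfied; the onus moves to the provider.
Stage I.2 (provider, any credible evidence, weight is at least 23): (b) net 51−26=25 ≥ 23 — meets.
  Stage I.2 carried; the burden shifts to the patient.
Stage I.3 (patient, clear and convincing evidence, weight is at least 72): (c) net 83−12=71 < 72 — fails; (d) net 97−26=71 < 72 — fails.
  The patient does not carry Stage I.3.
So the provider prevails on this issue.
— Issue II —
Stage II.1 (patient, a clear and cogent showing, weight is at least 80): (e) net 97−2=95 ≥ 80 — meets.
  All elements met. The patient retains the burden for Stage II.2.
Stage II.2 (patient, the preponderance of the evidence, weight is at least 50): (f) net 69−19=50 ≥ 50 — meets.
  All elements met at the final stage.
All stages carried — the patient prevails on this issue.
— Issue III —
Stage III.1 (patient, the preponderance of the evidence, weight is at least 49): (g) 49 ≥ 49 — meets; (h) 54 ≥ 49 — meets.
  All elements met. The patient retains the burden for Stage III.2.
Stage III.2 (patient, a prima facie showing, weight is at least 23): (i) net 97−73=24 ≥ 23 — meets.
  Stage III.2 carried; the final stage is satisfied.
With every stage satisfied, the patient prevails on this issue.
Per-issue: Issue I → provider; Issue II → patient; Issue III → patient. The patient must prevail on a majority of issues; overall, the patient prevails.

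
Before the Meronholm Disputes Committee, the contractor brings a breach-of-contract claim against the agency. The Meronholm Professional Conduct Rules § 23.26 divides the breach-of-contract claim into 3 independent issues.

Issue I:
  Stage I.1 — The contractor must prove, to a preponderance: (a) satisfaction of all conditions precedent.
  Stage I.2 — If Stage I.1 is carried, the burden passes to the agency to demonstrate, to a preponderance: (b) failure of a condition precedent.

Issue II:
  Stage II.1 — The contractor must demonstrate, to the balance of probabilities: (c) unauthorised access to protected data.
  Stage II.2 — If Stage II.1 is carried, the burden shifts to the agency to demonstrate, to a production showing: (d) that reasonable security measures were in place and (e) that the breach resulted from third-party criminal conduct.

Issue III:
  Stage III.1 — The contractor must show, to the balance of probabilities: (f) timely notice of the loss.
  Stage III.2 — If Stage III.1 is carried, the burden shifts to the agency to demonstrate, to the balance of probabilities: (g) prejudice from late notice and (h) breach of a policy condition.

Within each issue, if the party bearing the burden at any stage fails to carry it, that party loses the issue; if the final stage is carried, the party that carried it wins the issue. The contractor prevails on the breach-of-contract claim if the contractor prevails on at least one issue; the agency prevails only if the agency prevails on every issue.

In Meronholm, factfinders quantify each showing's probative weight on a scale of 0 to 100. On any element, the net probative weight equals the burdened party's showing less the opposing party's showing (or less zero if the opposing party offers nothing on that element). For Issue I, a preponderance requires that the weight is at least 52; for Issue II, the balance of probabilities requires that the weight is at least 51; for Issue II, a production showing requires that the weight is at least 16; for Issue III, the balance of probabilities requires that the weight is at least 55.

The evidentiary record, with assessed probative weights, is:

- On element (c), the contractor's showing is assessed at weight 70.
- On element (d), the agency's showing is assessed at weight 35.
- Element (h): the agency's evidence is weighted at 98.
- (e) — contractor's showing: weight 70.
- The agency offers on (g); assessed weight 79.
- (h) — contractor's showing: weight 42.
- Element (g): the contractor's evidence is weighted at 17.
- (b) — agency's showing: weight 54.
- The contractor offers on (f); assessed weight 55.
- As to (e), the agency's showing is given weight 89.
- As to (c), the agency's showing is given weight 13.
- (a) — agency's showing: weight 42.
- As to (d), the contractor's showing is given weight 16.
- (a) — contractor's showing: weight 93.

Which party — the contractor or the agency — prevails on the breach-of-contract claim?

— Issue I —
Stage I.1 (contractor, a preponderance, weight is at least 52): (a) net 93−42=51 < 52 — fails.
  Not every element is met, so the contractor fails to carry Stage I.1.
So the agency prevails on this issue.
— Issue II —
At Stage II.1 the contractor must meet the balance of probabilities (weight is at least 51): on (c) the weight is 70 less the opposing 13 gives net 57, ≥ 51, so (c) meets the standard.
  All elements met. The burden passes to the agency.
At Stage II.2 the agency must meet a production showing (weight is at least 16): on (d) the weight is 35 less the opposing 16 gives net 19, which does reach 16, so (d) meets the standard; on (e) the weight is 89 less the opposing 70 gives net 19, which does reach 16, so (e) meets the standard.
  The agency carries the last stage.
All stages carried — the agency prevails on this issue.
— Issue III —
Stage III.1 (contractor, the balance of probabilities, weight is at least 55): (f) 55 ≥ 55 — meets.
  Stage III.1 is satisfied; the onus moves to the agency.
Stage III.2 (agency, the balance of probabilities, weight is at least 55): (g) net 79−17=62 ≥ 55 — meets; (h) net 98−42=56 ≥ 55 — meets.
  All elements met at the final stage.
Every stage carried; the agency prevails on this issue.
Per-issue: Issue I → agency; Issue II → agency; Issue III → agency. The contractor must prevail on at least one issue; overall, the agency prevails.

agency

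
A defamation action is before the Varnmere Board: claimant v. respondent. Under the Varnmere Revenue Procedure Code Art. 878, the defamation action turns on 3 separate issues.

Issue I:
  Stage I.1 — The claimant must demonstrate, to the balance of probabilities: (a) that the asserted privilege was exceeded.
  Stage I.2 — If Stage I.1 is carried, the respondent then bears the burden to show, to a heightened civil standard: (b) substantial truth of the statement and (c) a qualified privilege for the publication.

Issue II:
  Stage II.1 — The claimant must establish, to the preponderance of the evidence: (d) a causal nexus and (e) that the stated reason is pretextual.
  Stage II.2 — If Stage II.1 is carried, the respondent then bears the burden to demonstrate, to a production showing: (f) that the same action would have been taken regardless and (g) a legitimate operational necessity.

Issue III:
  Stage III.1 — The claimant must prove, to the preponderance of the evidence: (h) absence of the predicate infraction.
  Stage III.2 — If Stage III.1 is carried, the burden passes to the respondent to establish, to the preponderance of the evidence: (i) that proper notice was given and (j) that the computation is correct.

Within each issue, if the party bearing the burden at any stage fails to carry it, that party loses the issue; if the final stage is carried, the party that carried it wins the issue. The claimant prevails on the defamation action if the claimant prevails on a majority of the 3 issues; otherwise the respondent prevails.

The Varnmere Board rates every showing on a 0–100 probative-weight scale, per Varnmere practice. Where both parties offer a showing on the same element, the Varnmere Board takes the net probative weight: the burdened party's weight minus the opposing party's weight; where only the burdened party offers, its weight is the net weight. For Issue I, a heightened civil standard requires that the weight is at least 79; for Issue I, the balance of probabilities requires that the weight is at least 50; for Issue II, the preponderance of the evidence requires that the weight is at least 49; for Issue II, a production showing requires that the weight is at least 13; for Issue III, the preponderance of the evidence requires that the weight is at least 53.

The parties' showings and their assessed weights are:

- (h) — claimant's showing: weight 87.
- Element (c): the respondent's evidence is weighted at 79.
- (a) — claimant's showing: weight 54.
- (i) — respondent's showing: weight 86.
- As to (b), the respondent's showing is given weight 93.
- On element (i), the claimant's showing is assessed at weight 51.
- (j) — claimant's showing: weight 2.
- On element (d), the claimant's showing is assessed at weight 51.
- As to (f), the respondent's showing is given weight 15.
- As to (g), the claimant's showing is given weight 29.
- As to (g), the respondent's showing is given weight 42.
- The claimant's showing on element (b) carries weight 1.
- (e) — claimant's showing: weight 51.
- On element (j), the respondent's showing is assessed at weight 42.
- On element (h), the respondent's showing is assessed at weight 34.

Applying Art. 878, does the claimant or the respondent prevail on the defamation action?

respondent

— Issue I —
Stage I.1 — burden on claimant; standard: the balance of probabilities (weight is at least 50).
    (a): 54 ≥ 50 [met]
  Stage I.1 carried; the burden shifts to the respondent.
Stage I.2 — burden on respondent; standard: a heightened civil standard (weight is at least 79).
    (b): 93 − 1 = 92 ≥ 79 [met]
    (c): 79 ≥ 79 [met]
  All elements met at the final stage.
With every stage satisfied, the respondent prevails on this issue.
— Issue II —
At Stage II.1 the claimant must meet the preponderance of the evidence (weight is at least 49): on (d) the weight is 51, which does reach 49, so (d) meets the standard; on (e) the weight is 51, ≥ 49, so (e) meets the standard.
  All elements met. The burden passes to the respondent.
At Stage II.2 the respondent must meet a production showing (weight is at least 13): on (f) the weight is 15, which does reach 13, so (f) meets the standard; on (g) the weight is 42 less the opposing 29 gives net 13, ≥ 13, so (g) meets the standard.
  All elements met at the final stage.
All stages carried — the respondent prevails on this issue.
— Issue III —
At Stage III.1 the claimant must meet the preponderance of the evidence (weight is at least 53): on (h) the weight is 87 less the opposing 34 gives net 53, which does reach 53, so (h) meets the standard.
  All elements met. The burden passes to the respondent.
At Stage III.2 the respondent must meet the preponderance of the evidence (weight is at least 53): on (i) the weight is 86 less the opposing 51 gives net 35, < 53, so (i) does not meet the standard; on (j) the weight is 42 less the opposing 2 gives net 40, < 53, so (j) does not meet the standard.
  The respondent does not carry Stage III.2.
So the claimant prevails on this issue.
Per-issue: Issue I → respondent; Issue II → respondent; Issue III → claimant. The claimant must prevail on a majority of issues; overall, the respondent prevails.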